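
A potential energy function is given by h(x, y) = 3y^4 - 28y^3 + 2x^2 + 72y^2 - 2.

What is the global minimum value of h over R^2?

h(x,y) separates as P(x) + Q(y) − 2, so its minimum is min P + min Q − 2.
P'(x) = 4x vanishes at x ∈ {0}; Q'(y) = 12y(y - 4)(y - 3) vanishes at y ∈ {0, 3, 4}.
Local minima of P (where P''>0): P(0)=0. Local minima of Q: Q(0)=0, Q(4)=128.
So the global minimum of h is P(0) + Q(0) − 2 = 0 + 0 − 2 = -2, attained at (0, 0).

-2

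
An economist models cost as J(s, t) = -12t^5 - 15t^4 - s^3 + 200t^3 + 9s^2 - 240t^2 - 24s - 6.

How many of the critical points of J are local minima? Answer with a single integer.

2

J separates as a function of s plus a function of t, so ∇J=0 decouples.
∂J/∂s = -3(s - 4)(s - 2) = 0 at s ∈ {2, 4}; ∂J/∂t = -60t(t - 2)(t - 1)(t + 4) = 0 at t ∈ {-4, 0, 1, 2}.
The Hessian is diagonal: diag(J_ss, J_tt). Second derivatives: J_ss(2)=6, J_ss(4)=-6; J_tt(-4)=7200, J_tt(0)=-480, J_tt(1)=300, J_tt(2)=-720.
Local minima occur where both diagonal entries positive: (2, -4), (2, 1). Count: 2.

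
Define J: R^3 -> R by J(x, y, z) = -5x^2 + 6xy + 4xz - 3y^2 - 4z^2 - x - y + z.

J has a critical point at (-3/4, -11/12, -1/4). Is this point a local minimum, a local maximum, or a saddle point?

local maximum

The Hessian is constant: H = [[-10, 6, 4], [6, -6, 0], [4, 0, -8]].
Leading principal minors: Δ₁ = -10, Δ₂ = 24, Δ₃ = -96.
The minors alternate sign starting negative (−, +, −), so H is negative definite: a local maximum.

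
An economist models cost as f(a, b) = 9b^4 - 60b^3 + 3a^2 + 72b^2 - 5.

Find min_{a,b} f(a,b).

f(a,b) separates as P(a) + Q(b) − 5, so its minimum is min P + min Q − 5.
P'(a) = 6a vanishes at a ∈ {0}; Q'(b) = 36b(b - 4)(b - 1) vanishes at b ∈ {0, 1, 4}.
Local minima of P (where P''>0): P(0)=0. Local minima of Q: Q(0)=0, Q(4)=-384.
So the global minimum of f is P(0) + Q(4) − 5 = 0 − 384 − 5 = -389, attained at (0, 4).

-389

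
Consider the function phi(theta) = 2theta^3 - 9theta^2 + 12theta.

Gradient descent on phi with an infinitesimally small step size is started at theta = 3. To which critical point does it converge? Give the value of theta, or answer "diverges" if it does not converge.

2

phi'(theta) = 6(theta - 2)(theta - 1), so phi'(3) = 12.
Gradient descent moves in the -phi' direction, i.e. theta is decreasing.
The nearest critical point in that direction is theta = 2, where phi'' = 6 > 0 (a local minimum). The iterate converges there.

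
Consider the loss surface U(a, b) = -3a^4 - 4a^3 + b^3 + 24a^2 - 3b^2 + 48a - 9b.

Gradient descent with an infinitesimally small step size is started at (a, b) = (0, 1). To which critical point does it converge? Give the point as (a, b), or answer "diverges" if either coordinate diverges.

U is separable, so gradient descent decouples: a follows -∂U/∂a, b follows -∂U/∂b.
∂U/∂a = -12(a - 2)(a + 1)(a + 2); at a=0 this is 48, so a decreases.
∂U/∂b = 3(b - 3)(b + 1); at b=1 this is -12, so b increases.
a converges to its nearest critical value -1 (a local min of the a-part); b converges to 3. The iterate converges to (-1, 3).

(-1, 3)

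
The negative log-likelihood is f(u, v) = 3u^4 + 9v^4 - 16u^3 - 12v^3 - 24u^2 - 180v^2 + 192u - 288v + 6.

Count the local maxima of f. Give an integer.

1

f separates as a function of u plus a function of v, so ∇f=0 decouples.
∂f/∂u = 12(u - 4)(u - 2)(u + 2) = 0 at u ∈ {-2, 2, 4}; ∂f/∂v = 36(v - 4)(v + 1)(v + 2) = 0 at v ∈ {-2, -1, 4}.
The Hessian is diagonal: diag(f_uu, f_vv). Second derivatives: f_uu(-2)=288, f_uu(2)=-96, f_uu(4)=144; f_vv(-2)=216, f_vv(-1)=-180, f_vv(4)=1080.
Local maxima occur where both diagonal entries negative: (2, -1). Count: 1.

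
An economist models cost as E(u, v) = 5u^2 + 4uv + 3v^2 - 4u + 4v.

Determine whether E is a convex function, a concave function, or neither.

convex

E is quadratic, so its Hessian is the constant matrix H = [[10, 4], [4, 6]].
det(H) = 44, tr(H) = 16.
det(H) > 0 and tr(H) > 0, so H is positive definite everywhere: convex.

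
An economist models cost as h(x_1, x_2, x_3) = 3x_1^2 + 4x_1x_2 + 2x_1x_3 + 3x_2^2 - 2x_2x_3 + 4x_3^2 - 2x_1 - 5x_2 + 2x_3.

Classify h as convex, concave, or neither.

h is quadratic, so its Hessian is the constant matrix H = [[6, 4, 2], [4, 6, -2], [2, -2, 8]].
Leading principal minors: 6, 20, 80.
All positive ⇒ H ≻ 0 ⇒ convex.

convex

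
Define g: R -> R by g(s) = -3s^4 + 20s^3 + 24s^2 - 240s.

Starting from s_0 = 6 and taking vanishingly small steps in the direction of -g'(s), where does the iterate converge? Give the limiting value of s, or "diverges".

g'(s) = -12(s - 5)(s - 2)(s + 2), so g'(6) = -384.
Gradient descent moves in the -g' direction, i.e. s is increasing.
There is no critical point above s=6, and g' keeps the same sign, so the iterate runs off to +∞.

diverges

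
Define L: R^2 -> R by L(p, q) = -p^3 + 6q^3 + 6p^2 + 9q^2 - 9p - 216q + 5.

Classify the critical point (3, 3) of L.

saddle point

The mixed partial ∂²L/∂p∂q is 0, so the Hessian at any point is diag(L_pp, L_qq) = diag(6(-p + 2), 18(2q + 1)).
At (3, 3): H = diag(-6, 126).
The eigenvalues have opposite signs, so H is indefinite: a saddle point.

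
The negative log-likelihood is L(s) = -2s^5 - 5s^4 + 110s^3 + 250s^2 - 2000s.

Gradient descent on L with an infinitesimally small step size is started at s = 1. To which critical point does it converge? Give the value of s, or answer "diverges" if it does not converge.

L'(s) = -10(s - 5)(s - 2)(s + 4)(s + 5), so L'(1) = -1200.
Gradient descent moves in the -L' direction, i.e. s is increasing.
The nearest critical point in that direction is s = 2, where L'' = 1260 > 0 (a local minimum). The iterate converges there.

2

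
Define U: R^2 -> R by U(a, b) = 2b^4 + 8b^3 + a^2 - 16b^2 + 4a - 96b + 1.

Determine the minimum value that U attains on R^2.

U(a,b) separates as P(a) + Q(b) + 1, so its minimum is min P + min Q + 1.
P'(a) = 2a + 4 vanishes at a ∈ {-2}; Q'(b) = 8(b - 2)(b + 2)(b + 3) vanishes at b ∈ {-3, -2, 2}.
Local minima of P (where P''>0): P(-2)=-4. Local minima of Q: Q(-3)=90, Q(2)=-160.
So the global minimum of U is P(-2) + Q(2) + 1 = -4 − 160 + 1 = -163, attained at (-2, 2).

-163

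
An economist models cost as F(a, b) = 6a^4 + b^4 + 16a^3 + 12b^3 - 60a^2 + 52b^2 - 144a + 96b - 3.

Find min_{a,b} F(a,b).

F(a,b) separates as P(a) + Q(b) − 3, so its minimum is min P + min Q − 3.
P'(a) = 24(a - 2)(a + 1)(a + 3) vanishes at a ∈ {-3, -1, 2}; Q'(b) = 4(b + 2)(b + 3)(b + 4) vanishes at b ∈ {-4, -3, -2}.
Local minima of P (where P''>0): P(-3)=-54, P(2)=-304. Local minima of Q: Q(-4)=-64, Q(-2)=-64.
So the global minimum of F is P(2) + Q(-4) − 3 = -304 − 64 − 3 = -371, attained at (2, -4).

-371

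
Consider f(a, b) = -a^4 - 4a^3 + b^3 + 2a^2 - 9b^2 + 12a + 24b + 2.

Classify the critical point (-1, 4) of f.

The mixed partial ∂²f/∂a∂b is 0, so the Hessian at any point is diag(f_aa, f_bb) = diag(4(-3a^2 - 6a + 1), 6(b - 3)).
At (-1, 4): H = diag(16, 6).
Both eigenvalues are positive, so H is positive definite: a local minimum.

local minimum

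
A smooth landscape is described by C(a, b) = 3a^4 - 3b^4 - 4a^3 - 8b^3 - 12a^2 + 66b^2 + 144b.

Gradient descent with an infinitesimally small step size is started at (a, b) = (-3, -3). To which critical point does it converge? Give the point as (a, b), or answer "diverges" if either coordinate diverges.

(-1, -1)

C is separable, so gradient descent decouples: a follows -∂C/∂a, b follows -∂C/∂b.
∂C/∂a = 12a(a - 2)(a + 1); at a=-3 this is -360, so a increases.
∂C/∂b = -12(b - 3)(b + 1)(b + 4); at b=-3 this is -144, so b increases.
a converges to its nearest critical value -1 (a local min of the a-part); b converges to -1. The iterate converges to (-1, -1).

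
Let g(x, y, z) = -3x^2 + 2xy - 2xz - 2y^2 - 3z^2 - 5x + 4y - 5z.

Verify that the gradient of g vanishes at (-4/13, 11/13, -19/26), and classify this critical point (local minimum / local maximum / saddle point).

local maximum

∇g = (-6x + 2y - 2z - 5, 2x - 4y + 4, -2x - 6z - 5); substituting (-4/13, 11/13, -19/26) gives ∇g = (0, 0, 0), so (-4/13, 11/13, -19/26) is indeed a critical point.
The Hessian is constant: H = [[-6, 2, -2], [2, -4, 0], [-2, 0, -6]].
Leading principal minors: Δ₁ = -6, Δ₂ = 20, Δ₃ = -104.
The minors alternate sign starting negative (−, +, −), so H is negative definite: a local maximum.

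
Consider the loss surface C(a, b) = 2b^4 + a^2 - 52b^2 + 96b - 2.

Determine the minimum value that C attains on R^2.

C(a,b) separates as P(a) + Q(b) − 2, so its minimum is min P + min Q − 2.
P'(a) = 2a vanishes at a ∈ {0}; Q'(b) = 8(b - 3)(b - 1)(b + 4) vanishes at b ∈ {-4, 1, 3}.
Local minima of P (where P''>0): P(0)=0. Local minima of Q: Q(-4)=-704, Q(3)=-18.
So the global minimum of C is P(0) + Q(-4) − 2 = 0 − 704 − 2 = -706, attained at (0, -4).

-706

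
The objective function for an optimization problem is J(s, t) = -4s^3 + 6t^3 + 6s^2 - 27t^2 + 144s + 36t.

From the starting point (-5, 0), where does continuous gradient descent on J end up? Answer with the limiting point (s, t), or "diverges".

diverges

J is separable, so gradient descent decouples: s follows -∂J/∂s, t follows -∂J/∂t.
∂J/∂s = -12(s - 4)(s + 3); at s=-5 this is -216, so s increases.
∂J/∂t = 18(t - 2)(t - 1); at t=0 this is 36, so t decreases.
The t-coordinate has no critical point in that direction and runs off to infinity.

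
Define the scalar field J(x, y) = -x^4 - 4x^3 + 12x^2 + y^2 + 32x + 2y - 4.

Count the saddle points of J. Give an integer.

J separates as a function of x plus a function of y, so ∇J=0 decouples.
∂J/∂x = -4(x - 2)(x + 1)(x + 4) = 0 at x ∈ {-4, -1, 2}; ∂J/∂y = 2(y + 1) = 0 at y ∈ {-1}.
The Hessian is diagonal: diag(J_xx, J_yy). Second derivatives: J_xx(-4)=-72, J_xx(-1)=36, J_xx(2)=-72; J_yy(-1)=2.
Saddle points occur where the two diagonal entries have opposite signs: (-4, -1), (2, -1). Count: 2.

2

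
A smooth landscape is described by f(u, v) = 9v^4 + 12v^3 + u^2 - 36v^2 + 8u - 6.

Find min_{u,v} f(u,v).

-118

f(u,v) separates as P(u) + Q(v) − 6, so its minimum is min P + min Q − 6.
P'(u) = 2u + 8 vanishes at u ∈ {-4}; Q'(v) = 36v(v - 1)(v + 2) vanishes at v ∈ {-2, 0, 1}.
Local minima of P (where P''>0): P(-4)=-16. Local minima of Q: Q(-2)=-96, Q(1)=-15.
So the global minimum of f is P(-4) + Q(-2) − 6 = -16 − 96 − 6 = -118, attained at (-4, -2).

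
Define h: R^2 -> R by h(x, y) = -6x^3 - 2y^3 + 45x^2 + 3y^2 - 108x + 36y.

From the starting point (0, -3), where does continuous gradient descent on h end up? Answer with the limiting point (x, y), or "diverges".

h is separable, so gradient descent decouples: x follows -∂h/∂x, y follows -∂h/∂y.
∂h/∂x = -18(x - 3)(x - 2); at x=0 this is -108, so x increases.
∂h/∂y = -6(y - 3)(y + 2); at y=-3 this is -36, so y increases.
x converges to its nearest critical value 2 (a local min of the x-part); y converges to -2. The iterate converges to (2, -2).

(2, -2)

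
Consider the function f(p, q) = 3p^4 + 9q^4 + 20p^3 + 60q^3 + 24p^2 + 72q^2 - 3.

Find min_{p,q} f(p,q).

-515

f(p,q) separates as A(p) + B(q) − 3, so its minimum is min A + min B − 3.
A'(p) = 12p(p + 1)(p + 4) vanishes at p ∈ {-4, -1, 0}; B'(q) = 36q(q + 1)(q + 4) vanishes at q ∈ {-4, -1, 0}.
Local minima of A (where A''>0): A(-4)=-128, A(0)=0. Local minima of B: B(-4)=-384, B(0)=0.
So the global minimum of f is A(-4) + B(-4) − 3 = -128 − 384 − 3 = -515, attained at (-4, -4).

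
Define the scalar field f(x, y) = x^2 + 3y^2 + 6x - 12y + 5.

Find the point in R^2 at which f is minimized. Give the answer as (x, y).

f(x,y) separates as P(x) + Q(y) + 5, so its minimum is min P + min Q + 5.
P'(x) = 2x + 6 vanishes at x ∈ {-3}; Q'(y) = 6y - 12 vanishes at y ∈ {2}.
Local minima of P (where P''>0): P(-3)=-9. Local minima of Q: Q(2)=-12.
So the global minimum of f is P(-3) + Q(2) + 5 = -9 − 12 + 5 = -16, attained at (-3, 2).

(-3, 2)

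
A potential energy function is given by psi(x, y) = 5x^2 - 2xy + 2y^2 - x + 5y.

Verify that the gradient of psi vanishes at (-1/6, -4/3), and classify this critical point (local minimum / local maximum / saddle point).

∇psi = (10x - 2y - 1, -2x + 4y + 5); substituting (-1/6, -4/3) gives ∇psi = (0, 0), so (-1/6, -4/3) is indeed a critical point.
The Hessian of psi is constant: H = [[10, -2], [-2, 4]].
det(H) = 10·4 − (-2)² = 36.
det(H) > 0 and tr(H) = 14 > 0, so H is positive definite and the point is a local minimum.

local minimum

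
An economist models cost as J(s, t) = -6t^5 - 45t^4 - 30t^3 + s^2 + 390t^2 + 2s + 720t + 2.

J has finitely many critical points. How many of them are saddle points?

J separates as a function of s plus a function of t, so ∇J=0 decouples.
∂J/∂s = 2(s + 1) = 0 at s ∈ {-1}; ∂J/∂t = -30(t - 2)(t + 1)(t + 3)(t + 4) = 0 at t ∈ {-4, -3, -1, 2}.
The Hessian is diagonal: diag(J_ss, J_tt). Second derivatives: J_ss(-1)=2; J_tt(-4)=540, J_tt(-3)=-300, J_tt(-1)=540, J_tt(2)=-2700.
Saddle points occur where the two diagonal entries have opposite signs: (-1, -3), (-1, 2). Count: 2.

2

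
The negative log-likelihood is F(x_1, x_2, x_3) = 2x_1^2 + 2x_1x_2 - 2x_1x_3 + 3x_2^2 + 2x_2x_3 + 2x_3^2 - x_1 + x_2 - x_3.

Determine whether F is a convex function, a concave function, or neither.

F is quadratic, so its Hessian is the constant matrix H = [[4, 2, -2], [2, 6, 2], [-2, 2, 4]].
Leading principal minors: 4, 20, 24.
All positive ⇒ H ≻ 0 ⇒ convex.

convex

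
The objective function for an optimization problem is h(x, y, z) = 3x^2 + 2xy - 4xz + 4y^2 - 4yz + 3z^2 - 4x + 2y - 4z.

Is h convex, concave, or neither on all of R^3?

convex

h is quadratic, so its Hessian is the constant matrix H = [[6, 2, -4], [2, 8, -4], [-4, -4, 6]].
Leading principal minors: 6, 44, 104.
All positive ⇒ H ≻ 0 ⇒ convex.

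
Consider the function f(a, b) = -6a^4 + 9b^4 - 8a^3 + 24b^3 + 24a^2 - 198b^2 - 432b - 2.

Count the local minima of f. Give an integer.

2

f separates as a function of a plus a function of b, so ∇f=0 decouples.
∂f/∂a = -24a(a - 1)(a + 2) = 0 at a ∈ {-2, 0, 1}; ∂f/∂b = 36(b - 3)(b + 1)(b + 4) = 0 at b ∈ {-4, -1, 3}.
The Hessian is diagonal: diag(f_aa, f_bb). Second derivatives: f_aa(-2)=-144, f_aa(0)=48, f_aa(1)=-72; f_bb(-4)=756, f_bb(-1)=-432, f_bb(3)=1008.
Local minima occur where both diagonal entries positive: (0, -4), (0, 3). Count: 2.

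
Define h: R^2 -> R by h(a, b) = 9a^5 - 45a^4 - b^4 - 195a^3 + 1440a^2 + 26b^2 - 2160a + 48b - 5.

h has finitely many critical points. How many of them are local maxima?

4

h separates as a function of a plus a function of b, so ∇h=0 decouples.
∂h/∂a = 45(a - 4)(a - 3)(a - 1)(a + 4) = 0 at a ∈ {-4, 1, 3, 4}; ∂h/∂b = -4(b - 4)(b + 1)(b + 3) = 0 at b ∈ {-3, -1, 4}.
The Hessian is diagonal: diag(h_aa, h_bb). Second derivatives: h_aa(-4)=-12600, h_aa(1)=1350, h_aa(3)=-630, h_aa(4)=1080; h_bb(-3)=-56, h_bb(-1)=40, h_bb(4)=-140.
Local maxima occur where both diagonal entries negative: (-4, -3), (-4, 4), (3, -3), (3, 4). Count: 4.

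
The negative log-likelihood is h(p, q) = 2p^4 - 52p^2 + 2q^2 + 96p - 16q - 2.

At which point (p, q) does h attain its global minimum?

h(p,q) separates as A(p) + B(q) − 2, so its minimum is min A + min B − 2.
A'(p) = 8(p - 3)(p - 1)(p + 4) vanishes at p ∈ {-4, 1, 3}; B'(q) = 4q - 16 vanishes at q ∈ {4}.
Local minima of A (where A''>0): A(-4)=-704, A(3)=-18. Local minima of B: B(4)=-32.
So the global minimum of h is A(-4) + B(4) − 2 = -704 − 32 − 2 = -738, attained at (-4, 4).

(-4, 4)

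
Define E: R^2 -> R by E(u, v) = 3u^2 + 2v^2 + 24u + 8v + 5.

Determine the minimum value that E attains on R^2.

-51

E(u,v) separates as P(u) + Q(v) + 5, so its minimum is min P + min Q + 5.
P'(u) = 6u + 24 vanishes at u ∈ {-4}; Q'(v) = 4v + 8 vanishes at v ∈ {-2}.
Local minima of P (where P''>0): P(-4)=-48. Local minima of Q: Q(-2)=-8.
So the global minimum of E is P(-4) + Q(-2) + 5 = -48 − 8 + 5 = -51, attained at (-4, -2).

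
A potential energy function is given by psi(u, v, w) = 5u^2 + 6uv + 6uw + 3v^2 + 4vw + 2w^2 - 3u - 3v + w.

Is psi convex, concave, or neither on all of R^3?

psi is quadratic, so its Hessian is the constant matrix H = [[10, 6, 6], [6, 6, 4], [6, 4, 4]].
Leading principal minors: 10, 24, 8.
All positive ⇒ H ≻ 0 ⇒ convex.

convex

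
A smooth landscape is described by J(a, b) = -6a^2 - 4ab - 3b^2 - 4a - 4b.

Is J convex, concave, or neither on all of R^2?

J is quadratic, so its Hessian is the constant matrix H = [[-12, -4], [-4, -6]].
det(H) = 56, tr(H) = -18.
det(H) > 0 and tr(H) < 0, so H is negative definite everywhere: concave.

concave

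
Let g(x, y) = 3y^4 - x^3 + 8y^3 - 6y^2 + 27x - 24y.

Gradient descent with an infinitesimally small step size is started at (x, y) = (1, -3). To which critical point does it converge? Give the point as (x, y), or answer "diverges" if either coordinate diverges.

(-3, -2)

g is separable, so gradient descent decouples: x follows -∂g/∂x, y follows -∂g/∂y.
∂g/∂x = -3(x - 3)(x + 3); at x=1 this is 24, so x decreases.
∂g/∂y = 12(y - 1)(y + 1)(y + 2); at y=-3 this is -96, so y increases.
x converges to its nearest critical value -3 (a local min of the x-part); y converges to -2. The iterate converges to (-3, -2).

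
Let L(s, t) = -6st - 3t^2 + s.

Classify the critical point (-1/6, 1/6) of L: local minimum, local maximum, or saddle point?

saddle point

The Hessian of L is constant: H = [[0, -6], [-6, -6]].
det(H) = 0·(-6) − (-6)² = -36.
Since det(H) < 0, H is indefinite and the critical point is a saddle point.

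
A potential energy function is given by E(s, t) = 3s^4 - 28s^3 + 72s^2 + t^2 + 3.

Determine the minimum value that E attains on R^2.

3

E(s,t) separates as P(s) + Q(t) + 3, so its minimum is min P + min Q + 3.
P'(s) = 12s(s - 4)(s - 3) vanishes at s ∈ {0, 3, 4}; Q'(t) = 2t vanishes at t ∈ {0}.
Local minima of P (where P''>0): P(0)=0, P(4)=128. Local minima of Q: Q(0)=0.
So the global minimum of E is P(0) + Q(0) + 3 = 0 + 0 + 3 = 3, attained at (0, 0).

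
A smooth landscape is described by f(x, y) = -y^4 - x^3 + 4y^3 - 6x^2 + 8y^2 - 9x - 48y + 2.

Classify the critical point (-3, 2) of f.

local minimum

The mixed partial ∂²f/∂x∂y is 0, so the Hessian at any point is diag(f_xx, f_yy) = diag(-6(x + 2), 4(-3y^2 + 6y + 4)).
At (-3, 2): H = diag(6, 16).
Both eigenvalues are positive, so H is positive definite: a local minimum.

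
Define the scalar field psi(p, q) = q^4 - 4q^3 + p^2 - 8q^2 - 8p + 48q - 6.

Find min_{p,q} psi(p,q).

-102

psi(p,q) separates as A(p) + B(q) − 6, so its minimum is min A + min B − 6.
A'(p) = 2p - 8 vanishes at p ∈ {4}; B'(q) = 4(q - 3)(q - 2)(q + 2) vanishes at q ∈ {-2, 2, 3}.
Local minima of A (where A''>0): A(4)=-16. Local minima of B: B(-2)=-80, B(3)=45.
So the global minimum of psi is A(4) + B(-2) − 6 = -16 − 80 − 6 = -102, attained at (4, -2).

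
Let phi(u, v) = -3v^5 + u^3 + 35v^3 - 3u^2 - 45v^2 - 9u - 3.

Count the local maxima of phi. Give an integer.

phi separates as a function of u plus a function of v, so ∇phi=0 decouples.
∂phi/∂u = 3(u - 3)(u + 1) = 0 at u ∈ {-1, 3}; ∂phi/∂v = -15v(v - 2)(v - 1)(v + 3) = 0 at v ∈ {-3, 0, 1, 2}.
The Hessian is diagonal: diag(phi_uu, phi_vv). Second derivatives: phi_uu(-1)=-12, phi_uu(3)=12; phi_vv(-3)=900, phi_vv(0)=-90, phi_vv(1)=60, phi_vv(2)=-150.
Local maxima occur where both diagonal entries negative: (-1, 0), (-1, 2). Count: 2.

2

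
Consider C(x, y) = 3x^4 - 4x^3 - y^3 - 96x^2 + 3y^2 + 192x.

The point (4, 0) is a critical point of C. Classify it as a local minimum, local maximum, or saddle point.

The mixed partial ∂²C/∂x∂y is 0, so the Hessian at any point is diag(C_xx, C_yy) = diag(12(3x^2 - 2x - 16), 6(-y + 1)).
At (4, 0): H = diag(288, 6).
Both eigenvalues are positive, so H is positive definite: a local minimum.

local minimum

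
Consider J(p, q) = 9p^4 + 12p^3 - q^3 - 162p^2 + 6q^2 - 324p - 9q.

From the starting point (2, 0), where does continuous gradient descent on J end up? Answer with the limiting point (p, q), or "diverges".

J is separable, so gradient descent decouples: p follows -∂J/∂p, q follows -∂J/∂q.
∂J/∂p = 36(p - 3)(p + 1)(p + 3); at p=2 this is -540, so p increases.
∂J/∂q = -3(q - 3)(q - 1); at q=0 this is -9, so q increases.
p converges to its nearest critical value 3 (a local min of the p-part); q converges to 1. The iterate converges to (3, 1).

(3, 1)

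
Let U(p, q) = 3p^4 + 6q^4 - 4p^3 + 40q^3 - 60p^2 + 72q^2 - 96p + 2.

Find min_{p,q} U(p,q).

U(p,q) separates as A(p) + B(q) + 2, so its minimum is min A + min B + 2.
A'(p) = 12(p - 4)(p + 1)(p + 2) vanishes at p ∈ {-2, -1, 4}; B'(q) = 24q(q + 2)(q + 3) vanishes at q ∈ {-3, -2, 0}.
Local minima of A (where A''>0): A(-2)=32, A(4)=-832. Local minima of B: B(-3)=54, B(0)=0.
So the global minimum of U is A(4) + B(0) + 2 = -832 + 0 + 2 = -830, attained at (4, 0).

-830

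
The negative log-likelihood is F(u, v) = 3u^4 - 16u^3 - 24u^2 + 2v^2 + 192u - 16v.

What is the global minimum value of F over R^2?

-336

F(u,v) separates as P(u) + Q(v), so its minimum is min P + min Q.
P'(u) = 12(u - 4)(u - 2)(u + 2) vanishes at u ∈ {-2, 2, 4}; Q'(v) = 4v - 16 vanishes at v ∈ {4}.
Local minima of P (where P''>0): P(-2)=-304, P(4)=128. Local minima of Q: Q(4)=-32.
So the global minimum of F is P(-2) + Q(4) = -304 − 32 = -336, attained at (-2, 4).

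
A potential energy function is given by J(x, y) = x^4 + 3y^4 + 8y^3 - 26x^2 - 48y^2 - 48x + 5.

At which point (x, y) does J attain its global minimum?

(4, -4)

J(x,y) separates as P(x) + Q(y) + 5, so its minimum is min P + min Q + 5.
P'(x) = 4(x - 4)(x + 1)(x + 3) vanishes at x ∈ {-3, -1, 4}; Q'(y) = 12y(y - 2)(y + 4) vanishes at y ∈ {-4, 0, 2}.
Local minima of P (where P''>0): P(-3)=-9, P(4)=-352. Local minima of Q: Q(-4)=-512, Q(2)=-80.
So the global minimum of J is P(4) + Q(-4) + 5 = -352 − 512 + 5 = -859, attained at (4, -4).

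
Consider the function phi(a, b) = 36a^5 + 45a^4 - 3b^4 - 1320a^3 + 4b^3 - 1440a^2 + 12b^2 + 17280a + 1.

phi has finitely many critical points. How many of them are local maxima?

4

phi separates as a function of a plus a function of b, so ∇phi=0 decouples.
∂phi/∂a = 180(a - 4)(a - 2)(a + 3)(a + 4) = 0 at a ∈ {-4, -3, 2, 4}; ∂phi/∂b = -12b(b - 2)(b + 1) = 0 at b ∈ {-1, 0, 2}.
The Hessian is diagonal: diag(phi_aa, phi_bb). Second derivatives: phi_aa(-4)=-8640, phi_aa(-3)=6300, phi_aa(2)=-10800, phi_aa(4)=20160; phi_bb(-1)=-36, phi_bb(0)=24, phi_bb(2)=-72.
Local maxima occur where both diagonal entries negative: (-4, -1), (-4, 2), (2, -1), (2, 2). Count: 4.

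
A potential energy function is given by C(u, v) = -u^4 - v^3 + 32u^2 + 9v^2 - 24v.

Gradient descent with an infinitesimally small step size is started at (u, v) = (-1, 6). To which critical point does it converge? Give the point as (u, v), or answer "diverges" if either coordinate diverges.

diverges

C is separable, so gradient descent decouples: u follows -∂C/∂u, v follows -∂C/∂v.
∂C/∂u = -4u(u - 4)(u + 4); at u=-1 this is -60, so u increases.
∂C/∂v = -3(v - 4)(v - 2); at v=6 this is -24, so v increases.
The v-coordinate has no critical point in that direction and runs off to infinity.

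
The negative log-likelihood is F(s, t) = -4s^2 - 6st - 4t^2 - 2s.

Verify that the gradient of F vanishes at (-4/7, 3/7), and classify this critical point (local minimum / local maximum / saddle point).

∇F = (-8s - 6t - 2, -6s - 8t); substituting (-4/7, 3/7) gives ∇F = (0, 0), so (-4/7, 3/7) is indeed a critical point.
The Hessian of F is constant: H = [[-8, -6], [-6, -8]].
det(H) = (-8)·(-8) − (-6)² = 28.
det(H) > 0 and tr(H) = -16 < 0, so H is negative definite and the point is a local maximum.

local maximum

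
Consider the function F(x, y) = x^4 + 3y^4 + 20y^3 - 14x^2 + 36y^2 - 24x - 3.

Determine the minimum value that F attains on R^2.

F(x,y) separates as P(x) + Q(y) − 3, so its minimum is min P + min Q − 3.
P'(x) = 4(x - 3)(x + 1)(x + 2) vanishes at x ∈ {-2, -1, 3}; Q'(y) = 12y(y + 2)(y + 3) vanishes at y ∈ {-3, -2, 0}.
Local minima of P (where P''>0): P(-2)=8, P(3)=-117. Local minima of Q: Q(-3)=27, Q(0)=0.
So the global minimum of F is P(3) + Q(0) − 3 = -117 + 0 − 3 = -120, attained at (3, 0).

-120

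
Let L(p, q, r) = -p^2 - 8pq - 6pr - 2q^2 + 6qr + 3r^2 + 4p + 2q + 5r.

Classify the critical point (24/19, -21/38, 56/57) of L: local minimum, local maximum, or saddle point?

saddle point

The Hessian is constant: H = [[-2, -8, -6], [-8, -4, 6], [-6, 6, 6]].
Leading principal minors: Δ₁ = -2, Δ₂ = -56, Δ₃ = 456.
The minors fit neither the all-positive nor the alternating-sign pattern, so H is indefinite: a saddle point.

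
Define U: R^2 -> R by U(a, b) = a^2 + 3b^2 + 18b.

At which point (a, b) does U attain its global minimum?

(0, -3)

U(a,b) separates as P(a) + Q(b), so its minimum is min P + min Q.
P'(a) = 2a vanishes at a ∈ {0}; Q'(b) = 6b + 18 vanishes at b ∈ {-3}.
Local minima of P (where P''>0): P(0)=0. Local minima of Q: Q(-3)=-27.
So the global minimum of U is P(0) + Q(-3) = 0 − 27 = -27, attained at (0, -3).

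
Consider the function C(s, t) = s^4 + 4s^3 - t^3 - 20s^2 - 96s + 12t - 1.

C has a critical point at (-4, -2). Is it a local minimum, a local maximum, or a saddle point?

local minimum

The mixed partial ∂²C/∂s∂t is 0, so the Hessian at any point is diag(C_ss, C_tt) = diag(4(3s^2 + 6s - 10), -6t).
At (-4, -2): H = diag(56, 12).
Both eigenvalues are positive, so H is positive definite: a local minimum.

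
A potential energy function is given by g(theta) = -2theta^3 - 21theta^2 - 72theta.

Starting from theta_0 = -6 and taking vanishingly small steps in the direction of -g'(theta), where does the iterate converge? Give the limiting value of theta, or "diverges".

g'(theta) = -6(theta + 3)(theta + 4), so g'(-6) = -36.
Gradient descent moves in the -g' direction, i.e. theta is increasing.
The nearest critical point in that direction is theta = -4, where g'' = 6 > 0 (a local minimum). The iterate converges there.

-4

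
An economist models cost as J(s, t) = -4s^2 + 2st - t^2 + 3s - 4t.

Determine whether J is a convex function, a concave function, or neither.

concave

J is quadratic, so its Hessian is the constant matrix H = [[-8, 2], [2, -2]].
det(H) = 12, tr(H) = -10.
det(H) > 0 and tr(H) < 0, so H is negative definite everywhere: concave.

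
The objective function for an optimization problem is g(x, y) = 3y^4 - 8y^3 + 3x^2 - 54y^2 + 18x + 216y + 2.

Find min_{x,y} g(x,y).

-700

g(x,y) separates as P(x) + Q(y) + 2, so its minimum is min P + min Q + 2.
P'(x) = 6x + 18 vanishes at x ∈ {-3}; Q'(y) = 12(y - 3)(y - 2)(y + 3) vanishes at y ∈ {-3, 2, 3}.
Local minima of P (where P''>0): P(-3)=-27. Local minima of Q: Q(-3)=-675, Q(3)=189.
So the global minimum of g is P(-3) + Q(-3) + 2 = -27 − 675 + 2 = -700, attained at (-3, -3).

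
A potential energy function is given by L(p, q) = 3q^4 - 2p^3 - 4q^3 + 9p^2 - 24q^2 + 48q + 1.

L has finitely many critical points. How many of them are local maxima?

1

L separates as a function of p plus a function of q, so ∇L=0 decouples.
∂L/∂p = -6p(p - 3) = 0 at p ∈ {0, 3}; ∂L/∂q = 12(q - 2)(q - 1)(q + 2) = 0 at q ∈ {-2, 1, 2}.
The Hessian is diagonal: diag(L_pp, L_qq). Second derivatives: L_pp(0)=18, L_pp(3)=-18; L_qq(-2)=144, L_qq(1)=-36, L_qq(2)=48.
Local maxima occur where both diagonal entries negative: (3, 1). Count: 1.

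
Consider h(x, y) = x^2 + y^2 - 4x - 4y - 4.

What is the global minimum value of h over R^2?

h(x,y) separates as P(x) + Q(y) − 4, so its minimum is min P + min Q − 4.
P'(x) = 2x - 4 vanishes at x ∈ {2}; Q'(y) = 2y - 4 vanishes at y ∈ {2}.
Local minima of P (where P''>0): P(2)=-4. Local minima of Q: Q(2)=-4.
So the global minimum of h is P(2) + Q(2) − 4 = -4 − 4 − 4 = -12, attained at (2, 2).

-12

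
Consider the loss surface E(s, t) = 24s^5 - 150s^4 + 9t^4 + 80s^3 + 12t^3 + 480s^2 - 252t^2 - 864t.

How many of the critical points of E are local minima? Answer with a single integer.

4

E separates as a function of s plus a function of t, so ∇E=0 decouples.
∂E/∂s = 120s(s - 4)(s - 2)(s + 1) = 0 at s ∈ {-1, 0, 2, 4}; ∂E/∂t = 36(t - 4)(t + 2)(t + 3) = 0 at t ∈ {-3, -2, 4}.
The Hessian is diagonal: diag(E_ss, E_tt). Second derivatives: E_ss(-1)=-1800, E_ss(0)=960, E_ss(2)=-1440, E_ss(4)=4800; E_tt(-3)=252, E_tt(-2)=-216, E_tt(4)=1512.
Local minima occur where both diagonal entries positive: (0, -3), (0, 4), (4, -3), (4, 4). Count: 4.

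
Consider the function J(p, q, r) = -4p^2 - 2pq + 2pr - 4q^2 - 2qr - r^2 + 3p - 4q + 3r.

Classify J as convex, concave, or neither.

J is quadratic, so its Hessian is the constant matrix H = [[-8, -2, 2], [-2, -8, -2], [2, -2, -2]].
Leading principal minors: -8, 60, -40.
Signs alternate −, +, − ⇒ H ≺ 0 ⇒ concave.

concave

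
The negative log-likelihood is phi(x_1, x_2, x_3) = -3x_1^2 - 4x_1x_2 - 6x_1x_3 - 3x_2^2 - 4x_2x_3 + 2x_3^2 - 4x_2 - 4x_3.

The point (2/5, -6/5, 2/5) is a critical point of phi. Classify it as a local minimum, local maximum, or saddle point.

saddle point

The Hessian is constant: H = [[-6, -4, -6], [-4, -6, -4], [-6, -4, 4]].
Leading principal minors: Δ₁ = -6, Δ₂ = 20, Δ₃ = 200.
The minors fit neither the all-positive nor the alternating-sign pattern, so H is indefinite: a saddle point.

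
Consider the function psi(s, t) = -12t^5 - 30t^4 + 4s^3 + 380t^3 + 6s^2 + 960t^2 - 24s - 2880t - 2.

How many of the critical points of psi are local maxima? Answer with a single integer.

psi separates as a function of s plus a function of t, so ∇psi=0 decouples.
∂psi/∂s = 12(s - 1)(s + 2) = 0 at s ∈ {-2, 1}; ∂psi/∂t = -60(t - 4)(t - 1)(t + 3)(t + 4) = 0 at t ∈ {-4, -3, 1, 4}.
The Hessian is diagonal: diag(psi_ss, psi_tt). Second derivatives: psi_ss(-2)=-36, psi_ss(1)=36; psi_tt(-4)=2400, psi_tt(-3)=-1680, psi_tt(1)=3600, psi_tt(4)=-10080.
Local maxima occur where both diagonal entries negative: (-2, -3), (-2, 4). Count: 2.

2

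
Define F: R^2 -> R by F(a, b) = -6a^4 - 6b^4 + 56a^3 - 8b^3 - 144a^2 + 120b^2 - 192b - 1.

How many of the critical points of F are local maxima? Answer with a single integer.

4

F separates as a function of a plus a function of b, so ∇F=0 decouples.
∂F/∂a = -24a(a - 4)(a - 3) = 0 at a ∈ {0, 3, 4}; ∂F/∂b = -24(b - 2)(b - 1)(b + 4) = 0 at b ∈ {-4, 1, 2}.
The Hessian is diagonal: diag(F_aa, F_bb). Second derivatives: F_aa(0)=-288, F_aa(3)=72, F_aa(4)=-96; F_bb(-4)=-720, F_bb(1)=120, F_bb(2)=-144.
Local maxima occur where both diagonal entries negative: (0, -4), (0, 2), (4, -4), (4, 2). Count: 4.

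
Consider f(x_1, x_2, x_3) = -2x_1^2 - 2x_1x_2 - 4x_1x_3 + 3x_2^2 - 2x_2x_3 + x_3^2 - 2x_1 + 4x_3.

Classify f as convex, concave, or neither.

f is quadratic, so its Hessian is the constant matrix H = [[-4, -2, -4], [-2, 6, -2], [-4, -2, 2]].
Leading principal minors: -4, -28, -168.
Neither pattern holds ⇒ H is indefinite ⇒ neither convex nor concave.

neither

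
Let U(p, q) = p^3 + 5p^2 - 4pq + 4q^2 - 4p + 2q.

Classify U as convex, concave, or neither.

neither

The term p^3 is cubic, so the Hessian is not constant.
∂²U/∂p² = 6p + 10, which takes both signs as p varies (negative for sufficiently negative p). A diagonal entry of the Hessian changing sign means the Hessian is neither positive- nor negative-semidefinite on all of R^2.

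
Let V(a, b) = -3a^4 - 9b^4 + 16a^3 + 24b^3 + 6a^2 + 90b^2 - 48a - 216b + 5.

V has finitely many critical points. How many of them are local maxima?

V separates as a function of a plus a function of b, so ∇V=0 decouples.
∂V/∂a = -12(a - 4)(a - 1)(a + 1) = 0 at a ∈ {-1, 1, 4}; ∂V/∂b = -36(b - 3)(b - 1)(b + 2) = 0 at b ∈ {-2, 1, 3}.
The Hessian is diagonal: diag(V_aa, V_bb). Second derivatives: V_aa(-1)=-120, V_aa(1)=72, V_aa(4)=-180; V_bb(-2)=-540, V_bb(1)=216, V_bb(3)=-360.
Local maxima occur where both diagonal entries negative: (-1, -2), (-1, 3), (4, -2), (4, 3). Count: 4.

4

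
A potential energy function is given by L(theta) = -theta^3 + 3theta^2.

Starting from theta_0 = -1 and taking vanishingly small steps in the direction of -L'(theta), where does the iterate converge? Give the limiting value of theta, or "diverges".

0

L'(theta) = -3theta(theta - 2), so L'(-1) = -9.
Gradient descent moves in the -L' direction, i.e. theta is increasing.
The nearest critical point in that direction is theta = 0, where L'' = 6 > 0 (a local minimum). The iterate converges there.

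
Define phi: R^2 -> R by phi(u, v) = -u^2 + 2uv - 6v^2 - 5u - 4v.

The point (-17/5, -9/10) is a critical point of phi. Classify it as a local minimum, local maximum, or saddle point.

The Hessian of phi is constant: H = [[-2, 2], [2, -12]].
det(H) = (-2)·(-12) − 2² = 20.
det(H) > 0 and tr(H) = -14 < 0, so H is negative definite and the point is a local maximum.

local maximum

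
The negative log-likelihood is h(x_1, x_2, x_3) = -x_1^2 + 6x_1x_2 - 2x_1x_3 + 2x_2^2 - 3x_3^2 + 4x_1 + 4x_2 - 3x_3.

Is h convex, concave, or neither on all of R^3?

neither

h is quadratic, so its Hessian is the constant matrix H = [[-2, 6, -2], [6, 4, 0], [-2, 0, -6]].
Leading principal minors: -2, -44, 248.
Neither pattern holds ⇒ H is indefinite ⇒ neither convex nor concave.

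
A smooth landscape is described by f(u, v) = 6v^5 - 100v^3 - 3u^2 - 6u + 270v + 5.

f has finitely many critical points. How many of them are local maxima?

f separates as a function of u plus a function of v, so ∇f=0 decouples.
∂f/∂u = -6(u + 1) = 0 at u ∈ {-1}; ∂f/∂v = 30(v - 3)(v - 1)(v + 1)(v + 3) = 0 at v ∈ {-3, -1, 1, 3}.
The Hessian is diagonal: diag(f_uu, f_vv). Second derivatives: f_uu(-1)=-6; f_vv(-3)=-1440, f_vv(-1)=480, f_vv(1)=-480, f_vv(3)=1440.
Local maxima occur where both diagonal entries negative: (-1, -3), (-1, 1). Count: 2.

2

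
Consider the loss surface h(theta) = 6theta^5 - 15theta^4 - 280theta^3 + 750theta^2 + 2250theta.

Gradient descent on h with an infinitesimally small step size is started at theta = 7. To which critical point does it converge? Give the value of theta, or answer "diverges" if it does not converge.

5

h'(theta) = 30(theta - 5)(theta - 3)(theta + 1)(theta + 5), so h'(7) = 23040.
Gradient descent moves in the -h' direction, i.e. theta is decreasing.
The nearest critical point in that direction is theta = 5, where h'' = 3600 > 0 (a local minimum). The iterate converges there.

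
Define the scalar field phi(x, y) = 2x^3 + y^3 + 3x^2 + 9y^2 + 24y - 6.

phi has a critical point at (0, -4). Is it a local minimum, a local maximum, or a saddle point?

saddle point

The mixed partial ∂²phi/∂x∂y is 0, so the Hessian at any point is diag(phi_xx, phi_yy) = diag(6(2x + 1), 6(y + 3)).
At (0, -4): H = diag(6, -6).
The eigenvalues have opposite signs, so H is indefinite: a saddle point.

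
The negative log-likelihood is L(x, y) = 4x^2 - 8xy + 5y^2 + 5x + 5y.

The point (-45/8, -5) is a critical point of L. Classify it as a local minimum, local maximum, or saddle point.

local minimum

The Hessian of L is constant: H = [[8, -8], [-8, 10]].
det(H) = 8·10 − (-8)² = 16.
det(H) > 0 and tr(H) = 18 > 0, so H is positive definite and the point is a local minimum.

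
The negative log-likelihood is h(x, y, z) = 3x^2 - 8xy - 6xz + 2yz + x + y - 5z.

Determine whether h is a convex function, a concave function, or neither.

h is quadratic, so its Hessian is the constant matrix H = [[6, -8, -6], [-8, 0, 2], [-6, 2, 0]].
Leading principal minors: 6, -64, 168.
Neither pattern holds ⇒ H is indefinite ⇒ neither convex nor concave.

neither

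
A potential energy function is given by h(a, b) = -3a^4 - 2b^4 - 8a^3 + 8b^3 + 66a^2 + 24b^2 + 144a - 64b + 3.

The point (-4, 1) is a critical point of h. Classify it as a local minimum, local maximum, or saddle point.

The mixed partial ∂²h/∂a∂b is 0, so the Hessian at any point is diag(h_aa, h_bb) = diag(12(-3a^2 - 4a + 11), 24(-b^2 + 2b + 2)).
At (-4, 1): H = diag(-252, 72).
The eigenvalues have opposite signs, so H is indefinite: a saddle point.

saddle point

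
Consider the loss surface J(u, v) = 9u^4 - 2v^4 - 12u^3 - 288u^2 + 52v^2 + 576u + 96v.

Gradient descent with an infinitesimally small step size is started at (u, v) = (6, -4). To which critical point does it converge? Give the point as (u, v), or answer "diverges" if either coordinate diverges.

J is separable, so gradient descent decouples: u follows -∂J/∂u, v follows -∂J/∂v.
∂J/∂u = 36(u - 4)(u - 1)(u + 4); at u=6 this is 3600, so u decreases.
∂J/∂v = -8(v - 4)(v + 1)(v + 3); at v=-4 this is 192, so v decreases.
The v-coordinate has no critical point in that direction and runs off to infinity.

diverges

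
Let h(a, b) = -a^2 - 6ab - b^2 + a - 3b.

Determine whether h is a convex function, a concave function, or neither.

neither

h is quadratic, so its Hessian is the constant matrix H = [[-2, -6], [-6, -2]].
det(H) = -32, tr(H) = -4.
det(H) < 0, so H is indefinite: neither convex nor concave.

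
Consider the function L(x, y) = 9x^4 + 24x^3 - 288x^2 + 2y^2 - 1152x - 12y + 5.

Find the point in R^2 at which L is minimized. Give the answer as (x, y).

(4, 3)

L(x,y) separates as P(x) + Q(y) + 5, so its minimum is min P + min Q + 5.
P'(x) = 36(x - 4)(x + 2)(x + 4) vanishes at x ∈ {-4, -2, 4}; Q'(y) = 4y - 12 vanishes at y ∈ {3}.
Local minima of P (where P''>0): P(-4)=768, P(4)=-5376. Local minima of Q: Q(3)=-18.
So the global minimum of L is P(4) + Q(3) + 5 = -5376 − 18 + 5 = -5389, attained at (4, 3).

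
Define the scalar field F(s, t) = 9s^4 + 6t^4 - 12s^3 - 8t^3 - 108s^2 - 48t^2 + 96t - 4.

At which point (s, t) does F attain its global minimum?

F(s,t) separates as P(s) + Q(t) − 4, so its minimum is min P + min Q − 4.
P'(s) = 36s(s - 3)(s + 2) vanishes at s ∈ {-2, 0, 3}; Q'(t) = 24(t - 2)(t - 1)(t + 2) vanishes at t ∈ {-2, 1, 2}.
Local minima of P (where P''>0): P(-2)=-192, P(3)=-567. Local minima of Q: Q(-2)=-224, Q(2)=32.
So the global minimum of F is P(3) + Q(-2) − 4 = -567 − 224 − 4 = -795, attained at (3, -2).

(3, -2)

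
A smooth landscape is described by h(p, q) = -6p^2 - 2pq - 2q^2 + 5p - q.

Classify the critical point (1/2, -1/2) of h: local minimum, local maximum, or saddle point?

local maximum

The Hessian of h is constant: H = [[-12, -2], [-2, -4]].
det(H) = (-12)·(-4) − (-2)² = 44.
det(H) > 0 and tr(H) = -16 < 0, so H is negative definite and the point is a local maximum.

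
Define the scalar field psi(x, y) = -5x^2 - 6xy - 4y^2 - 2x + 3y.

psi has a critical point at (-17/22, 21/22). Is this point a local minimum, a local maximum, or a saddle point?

local maximum

The Hessian of psi is constant: H = [[-10, -6], [-6, -8]].
det(H) = (-10)·(-8) − (-6)² = 44.
det(H) > 0 and tr(H) = -18 < 0, so H is negative definite and the point is a local maximum.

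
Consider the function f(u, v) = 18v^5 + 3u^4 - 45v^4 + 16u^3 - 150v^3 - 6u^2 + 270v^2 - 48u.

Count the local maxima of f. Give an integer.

f separates as a function of u plus a function of v, so ∇f=0 decouples.
∂f/∂u = 12(u - 1)(u + 1)(u + 4) = 0 at u ∈ {-4, -1, 1}; ∂f/∂v = 90v(v - 3)(v - 1)(v + 2) = 0 at v ∈ {-2, 0, 1, 3}.
The Hessian is diagonal: diag(f_uu, f_vv). Second derivatives: f_uu(-4)=180, f_uu(-1)=-72, f_uu(1)=120; f_vv(-2)=-2700, f_vv(0)=540, f_vv(1)=-540, f_vv(3)=2700.
Local maxima occur where both diagonal entries negative: (-1, -2), (-1, 1). Count: 2.

2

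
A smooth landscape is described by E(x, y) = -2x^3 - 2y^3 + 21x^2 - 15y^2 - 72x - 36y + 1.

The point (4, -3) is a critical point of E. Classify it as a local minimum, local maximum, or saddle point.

saddle point

The mixed partial ∂²E/∂x∂y is 0, so the Hessian at any point is diag(E_xx, E_yy) = diag(6(-2x + 7), -6(2y + 5)).
At (4, -3): H = diag(-6, 6).
The eigenvalues have opposite signs, so H is indefinite: a saddle point.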